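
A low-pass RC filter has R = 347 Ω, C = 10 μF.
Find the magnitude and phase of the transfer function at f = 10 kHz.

Step 1 — Angular frequency: ω = 2π·1e+04 = 6.283e+04 rad/s.
Step 2 — Transfer function: H(jω) = 1/(1 + jωRC).
Step 3 — Denominator: 1 + jωRC = 1 + j·6.283e+04·347·1e-05 = 1 + j218.
Step 4 — H = 2.104e-05 - j0.004587.
Step 5 — Magnitude: |H| = 0.004587 (-46.8 dB); phase: φ = -89.7°.

|H| = 0.004587 (-46.8 dB), φ = -89.7°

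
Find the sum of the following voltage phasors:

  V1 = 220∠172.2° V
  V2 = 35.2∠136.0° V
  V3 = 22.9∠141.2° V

Step 1 — Convert each phasor to rectangular form:
  V1 = 220·(cos(172.2°) + j·sin(172.2°)) = -218 + j29.86 V
  V2 = 35.2·(cos(136.0°) + j·sin(136.0°)) = -25.32 + j24.45 V
  V3 = 22.9·(cos(141.2°) + j·sin(141.2°)) = -17.85 + j14.35 V
Step 2 — Sum components: V_total = -261.1 + j68.66 V.
Step 3 — Convert to polar: |V_total| = 270 V, ∠V_total = 165.3°.

V_total = 270∠165.3° V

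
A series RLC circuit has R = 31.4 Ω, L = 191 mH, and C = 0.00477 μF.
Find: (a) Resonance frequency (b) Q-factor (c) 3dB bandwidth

Step 1 — Resonance condition Im(Z)=0 gives ω₀ = 1/√(LC).
Step 2 — ω₀ = 1/√(0.191·4.77e-09) = 3.313e+04 rad/s.
Step 3 — f₀ = ω₀/(2π) = 5273 Hz.
Step 4 — Series Q: Q = ω₀L/R = 3.313e+04·0.191/31.4 = 201.5.
Step 5 — 3dB bandwidth: Δω = ω₀/Q = 164.4 rad/s; BW = Δω/(2π) = 26.16 Hz.

(a) f₀ = 5273 Hz  (b) Q = 201.5  (c) BW = 26.16 Hz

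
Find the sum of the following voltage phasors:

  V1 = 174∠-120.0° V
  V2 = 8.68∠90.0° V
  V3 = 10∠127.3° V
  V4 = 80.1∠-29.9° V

Step 1 — Convert each phasor to rectangular form:
  V1 = 174·(cos(-120.0°) + j·sin(-120.0°)) = -87 - j150.7 V
  V2 = 8.68·(cos(90.0°) + j·sin(90.0°)) = 0 + j8.68 V
  V3 = 10·(cos(127.3°) + j·sin(127.3°)) = -6.06 + j7.955 V
  V4 = 80.1·(cos(-29.9°) + j·sin(-29.9°)) = 69.44 - j39.93 V
Step 2 — Sum components: V_total = -23.62 - j174 V.
Step 3 — Convert to polar: |V_total| = 175.6 V, ∠V_total = -97.7°.

V_total = 175.6∠-97.7° V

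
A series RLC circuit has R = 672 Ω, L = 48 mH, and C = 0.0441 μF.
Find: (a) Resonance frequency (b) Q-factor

Step 1 — Resonance condition Im(Z)=0 gives ω₀ = 1/√(LC).
Step 2 — ω₀ = 1/√(0.048·4.41e-08) = 2.174e+04 rad/s.
Step 3 — f₀ = ω₀/(2π) = 3459 Hz.
Step 4 — Series Q: Q = ω₀L/R = 2.174e+04·0.048/672 = 1.553.

(a) f₀ = 3459 Hz  (b) Q = 1.553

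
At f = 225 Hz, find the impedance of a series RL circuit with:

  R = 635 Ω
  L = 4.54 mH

Step 1 — Angular frequency: ω = 2π·f = 2π·225 = 1414 rad/s.
Step 2 — Component impedances:
  R: Z = R = 635 Ω
  L: Z = jωL = j·1414·0.00454 = 0 + j6.418 Ω
Step 3 — Series combination: Z_total = R + L = 635 + j6.418 Ω = 635∠0.6° Ω.

Z = 635 + j6.418 Ω = 635∠0.6° Ω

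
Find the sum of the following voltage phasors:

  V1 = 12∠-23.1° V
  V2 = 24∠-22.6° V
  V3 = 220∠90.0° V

Step 1 — Convert each phasor to rectangular form:
  V1 = 12·(cos(-23.1°) + j·sin(-23.1°)) = 11.04 - j4.708 V
  V2 = 24·(cos(-22.6°) + j·sin(-22.6°)) = 22.16 - j9.223 V
  V3 = 220·(cos(90.0°) + j·sin(90.0°)) = 0 + j220 V
Step 2 — Sum components: V_total = 33.19 + j206.1 V.
Step 3 — Convert to polar: |V_total| = 208.7 V, ∠V_total = 80.8°.

V_total = 208.7∠80.8° V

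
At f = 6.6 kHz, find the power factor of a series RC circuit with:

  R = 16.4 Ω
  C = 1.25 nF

Step 1 — Angular frequency: ω = 2π·f = 2π·6600 = 4.147e+04 rad/s.
Step 2 — Component impedances:
  R: Z = R = 16.4 Ω
  C: Z = 1/(jωC) = -j/(ω·C) = 0 - j1.929e+04 Ω
Step 3 — Series combination: Z_total = R + C = 16.4 - j1.929e+04 Ω = 1.929e+04∠-90.0° Ω.
Step 4 — Power factor: PF = cos(φ) = Re(Z)/|Z| = 16.4/19292 = 0.0008501.
Step 5 — Type: Im(Z) = -1.929e+04 ⇒ leading (phase φ = -90.0°).

PF = 0.0008501 (leading, φ = -90.0°)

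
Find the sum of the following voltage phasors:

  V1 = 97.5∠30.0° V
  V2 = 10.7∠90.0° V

Step 1 — Convert each phasor to rectangular form:
  V1 = 97.5·(cos(30.0°) + j·sin(30.0°)) = 84.44 + j48.75 V
  V2 = 10.7·(cos(90.0°) + j·sin(90.0°)) = 0 + j10.7 V
Step 2 — Sum components: V_total = 84.44 + j59.45 V.
Step 3 — Convert to polar: |V_total| = 103.3 V, ∠V_total = 35.1°.

V_total = 103.3∠35.1° V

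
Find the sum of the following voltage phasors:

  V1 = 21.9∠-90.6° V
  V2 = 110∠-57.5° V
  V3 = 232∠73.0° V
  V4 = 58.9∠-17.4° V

Step 1 — Convert each phasor to rectangular form:
  V1 = 21.9·(cos(-90.6°) + j·sin(-90.6°)) = -0.2293 - j21.9 V
  V2 = 110·(cos(-57.5°) + j·sin(-57.5°)) = 59.1 - j92.77 V
  V3 = 232·(cos(73.0°) + j·sin(73.0°)) = 67.83 + j221.9 V
  V4 = 58.9·(cos(-17.4°) + j·sin(-17.4°)) = 56.2 - j17.61 V
Step 2 — Sum components: V_total = 182.9 + j89.58 V.
Step 3 — Convert to polar: |V_total| = 203.7 V, ∠V_total = 26.1°.

V_total = 203.7∠26.1° V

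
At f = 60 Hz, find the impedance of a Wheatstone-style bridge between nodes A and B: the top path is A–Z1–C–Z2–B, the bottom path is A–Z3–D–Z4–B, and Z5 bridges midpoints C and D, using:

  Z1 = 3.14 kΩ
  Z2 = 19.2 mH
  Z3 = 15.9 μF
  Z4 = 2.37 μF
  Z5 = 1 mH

Step 1 — Angular frequency: ω = 2π·f = 2π·60 = 377 rad/s.
Step 2 — Component impedances:
  Z1: Z = R = 3140 Ω
  Z2: Z = jωL = j·377·0.0192 = 0 + j7.238 Ω
  Z3: Z = 1/(jωC) = -j/(ω·C) = 0 - j166.8 Ω
  Z4: Z = 1/(jωC) = -j/(ω·C) = 0 - j1119 Ω
  Z5: Z = jωL = j·377·0.001 = 0 + j0.377 Ω
Step 3 — Bridge requires nodal analysis (the Z5 bridge couples midpoints C and D, so the two paths cannot be reduced to a simple series/parallel combination). Setting node B to ground and injecting 1 A at node A, the 3-node admittance system at A, C, D solves to V_A = Z_AB = 8.799 - j158.7 Ω = 158.9∠-86.8° Ω.

Z = 8.799 - j158.7 Ω = 158.9∠-86.8° Ω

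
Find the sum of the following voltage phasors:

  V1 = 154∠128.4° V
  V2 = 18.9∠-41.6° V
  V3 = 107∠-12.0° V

Step 1 — Convert each phasor to rectangular form:
  V1 = 154·(cos(128.4°) + j·sin(128.4°)) = -95.66 + j120.7 V
  V2 = 18.9·(cos(-41.6°) + j·sin(-41.6°)) = 14.13 - j12.55 V
  V3 = 107·(cos(-12.0°) + j·sin(-12.0°)) = 104.7 - j22.25 V
Step 2 — Sum components: V_total = 23.14 + j85.89 V.
Step 3 — Convert to polar: |V_total| = 88.96 V, ∠V_total = 74.9°.

V_total = 88.96∠74.9° V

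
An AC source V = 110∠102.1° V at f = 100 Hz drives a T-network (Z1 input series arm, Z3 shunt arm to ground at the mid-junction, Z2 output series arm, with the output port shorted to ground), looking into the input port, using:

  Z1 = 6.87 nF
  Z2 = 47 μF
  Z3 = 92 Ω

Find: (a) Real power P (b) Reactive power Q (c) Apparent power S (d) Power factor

Step 1 — Angular frequency: ω = 2π·f = 2π·100 = 628.3 rad/s.
Step 2 — Component impedances:
  Z1: Z = 1/(jωC) = -j/(ω·C) = 0 - j2.317e+05 Ω
  Z2: Z = 1/(jωC) = -j/(ω·C) = 0 - j33.86 Ω
  Z3: Z = R = 92 Ω
Step 3 — With the output port shorted to ground, the output series arm Z2 runs from the junction to ground; the shunt arm Z3 also runs from the junction to ground. They appear in parallel: Z3 || Z2 = 10.98 - j29.82 Ω.
Step 4 — Series with input arm Z1: Z_in = Z1 + (Z3 || Z2) = 10.98 - j2.317e+05 Ω = 2.317e+05∠-90.0° Ω.
Step 5 — Source phasor: V = 110∠102.1° V = -23.06 + j107.6 V.
Step 6 — Current: I = V / Z = -0.0004642 - j9.95e-05 A = 0.0004748∠-167.9° A.
Step 7 — Complex power: S = V·I* = 2.474e-06 - j0.05222 VA.
Step 8 — Real power: P = Re(S) = 2.474e-06 W.
Step 9 — Reactive power: Q = Im(S) = -0.05222 VAR.
Step 10 — Apparent power: |S| = 0.05222 VA.
Step 11 — Power factor: PF = P/|S| = 4.738e-05 (leading).

(a) P = 2.474e-06 W  (b) Q = -0.05222 VAR  (c) S = 0.05222 VA  (d) PF = 4.738e-05 (leading)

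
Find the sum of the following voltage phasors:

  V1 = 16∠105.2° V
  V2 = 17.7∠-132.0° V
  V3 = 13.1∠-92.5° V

Step 1 — Convert each phasor to rectangular form:
  V1 = 16·(cos(105.2°) + j·sin(105.2°)) = -4.195 + j15.44 V
  V2 = 17.7·(cos(-132.0°) + j·sin(-132.0°)) = -11.84 - j13.15 V
  V3 = 13.1·(cos(-92.5°) + j·sin(-92.5°)) = -0.5714 - j13.09 V
Step 2 — Sum components: V_total = -16.61 - j10.8 V.
Step 3 — Convert to polar: |V_total| = 19.81 V, ∠V_total = -147.0°.

V_total = 19.81∠-147.0° V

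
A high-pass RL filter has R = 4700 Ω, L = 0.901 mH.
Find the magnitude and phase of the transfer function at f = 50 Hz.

Step 1 — Angular frequency: ω = 2π·50 = 314.2 rad/s.
Step 2 — Transfer function: H(jω) = jωL/(R + jωL).
Step 3 — Numerator jωL = j·0.2831; denominator R + jωL = 4700 + j0.2831.
Step 4 — H = 3.627e-09 + j6.022e-05.
Step 5 — Magnitude: |H| = 6.022e-05 (-84.4 dB); phase: φ = 90.0°.

|H| = 6.022e-05 (-84.4 dB), φ = 90.0°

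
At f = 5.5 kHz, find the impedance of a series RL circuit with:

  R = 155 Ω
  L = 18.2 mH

Step 1 — Angular frequency: ω = 2π·f = 2π·5500 = 3.456e+04 rad/s.
Step 2 — Component impedances:
  R: Z = R = 155 Ω
  L: Z = jωL = j·3.456e+04·0.0182 = 0 + j628.9 Ω
Step 3 — Series combination: Z_total = R + L = 155 + j628.9 Ω = 647.8∠76.2° Ω.

Z = 155 + j628.9 Ω = 647.8∠76.2° Ω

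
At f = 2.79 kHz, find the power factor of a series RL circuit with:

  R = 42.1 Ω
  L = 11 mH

Step 1 — Angular frequency: ω = 2π·f = 2π·2790 = 1.753e+04 rad/s.
Step 2 — Component impedances:
  R: Z = R = 42.1 Ω
  L: Z = jωL = j·1.753e+04·0.011 = 0 + j192.8 Ω
Step 3 — Series combination: Z_total = R + L = 42.1 + j192.8 Ω = 197.4∠77.7° Ω.
Step 4 — Power factor: PF = cos(φ) = Re(Z)/|Z| = 42.1/197.4 = 0.2133.
Step 5 — Type: Im(Z) = 192.8 ⇒ lagging (phase φ = 77.7°).

PF = 0.2133 (lagging, φ = 77.7°)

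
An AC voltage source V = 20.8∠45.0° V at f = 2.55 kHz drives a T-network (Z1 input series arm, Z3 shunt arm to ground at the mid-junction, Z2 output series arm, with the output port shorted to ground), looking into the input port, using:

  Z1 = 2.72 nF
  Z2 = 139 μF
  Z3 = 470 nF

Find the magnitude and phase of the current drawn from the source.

Step 1 — Angular frequency: ω = 2π·f = 2π·2550 = 1.602e+04 rad/s.
Step 2 — Component impedances:
  Z1: Z = 1/(jωC) = -j/(ω·C) = 0 - j2.295e+04 Ω
  Z2: Z = 1/(jωC) = -j/(ω·C) = 0 - j0.449 Ω
  Z3: Z = 1/(jωC) = -j/(ω·C) = 0 - j132.8 Ω
Step 3 — With the output port shorted to ground, the output series arm Z2 runs from the junction to ground; the shunt arm Z3 also runs from the junction to ground. They appear in parallel: Z3 || Z2 = 0 - j0.4475 Ω.
Step 4 — Series with input arm Z1: Z_in = Z1 + (Z3 || Z2) = 0 - j2.295e+04 Ω = 2.295e+04∠-90.0° Ω.
Step 5 — Source phasor: V = 20.8∠45.0° V = 14.71 + j14.71 V.
Step 6 — Ohm's law: I = V / Z_total = (14.71 + j14.71) / (0 - j2.295e+04) = -0.000641 + j0.000641 A.
Step 7 — Convert to polar: |I| = 0.0009064 A, ∠I = 135.0°.

I = 0.0009064∠135.0° A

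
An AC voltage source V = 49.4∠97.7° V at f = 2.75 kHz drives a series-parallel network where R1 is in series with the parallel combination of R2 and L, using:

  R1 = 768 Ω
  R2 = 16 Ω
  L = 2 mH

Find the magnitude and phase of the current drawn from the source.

Step 1 — Angular frequency: ω = 2π·f = 2π·2750 = 1.728e+04 rad/s.
Step 2 — Component impedances:
  R1: Z = R = 768 Ω
  R2: Z = R = 16 Ω
  L: Z = jωL = j·1.728e+04·0.002 = 0 + j34.56 Ω
Step 3 — Parallel branch: R2 || L = 1/(1/R2 + 1/L) = 13.18 + j6.1 Ω.
Step 4 — Series with R1: Z_total = R1 + (R2 || L) = 781.2 + j6.1 Ω = 781.2∠0.4° Ω.
Step 5 — Source phasor: V = 49.4∠97.7° V = -6.619 + j48.95 V.
Step 6 — Ohm's law: I = V / Z_total = (-6.619 + j48.95) / (781.2 + j6.1) = -0.007983 + j0.06273 A.
Step 7 — Convert to polar: |I| = 0.06324 A, ∠I = 97.3°.

I = 0.06324∠97.3° A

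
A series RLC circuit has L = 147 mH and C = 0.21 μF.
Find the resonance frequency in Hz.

Step 1 — Resonance condition Im(Z)=0 gives ω₀ = 1/√(LC).
Step 2 — ω₀ = 1/√(0.147·2.1e-07) = 5692 rad/s.
Step 3 — f₀ = ω₀/(2π) = 905.8 Hz.

f₀ = 905.8 Hz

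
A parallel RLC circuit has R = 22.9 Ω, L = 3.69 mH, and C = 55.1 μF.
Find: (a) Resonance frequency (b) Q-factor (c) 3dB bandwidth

Step 1 — Resonance: ω₀ = 1/√(LC) = 1/√(0.00369·5.51e-05) = 2218 rad/s.
Step 2 — f₀ = ω₀/(2π) = 353 Hz.
Step 3 — Parallel Q: Q = R/(ω₀L) = 22.9/(2218·0.00369) = 2.798.
Step 4 — Bandwidth: Δω = ω₀/Q = 792.5 rad/s; BW = Δω/(2π) = 126.1 Hz.

(a) f₀ = 353 Hz  (b) Q = 2.798  (c) BW = 126.1 Hz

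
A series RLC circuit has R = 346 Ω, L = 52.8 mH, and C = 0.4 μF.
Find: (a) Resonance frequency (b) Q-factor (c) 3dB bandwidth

Step 1 — Resonance condition Im(Z)=0 gives ω₀ = 1/√(LC).
Step 2 — ω₀ = 1/√(0.0528·4e-07) = 6881 rad/s.
Step 3 — f₀ = ω₀/(2π) = 1095 Hz.
Step 4 — Series Q: Q = ω₀L/R = 6881·0.0528/346 = 1.05.
Step 5 — 3dB bandwidth: Δω = ω₀/Q = 6553 rad/s; BW = Δω/(2π) = 1043 Hz.

(a) f₀ = 1095 Hz  (b) Q = 1.05  (c) BW = 1043 Hz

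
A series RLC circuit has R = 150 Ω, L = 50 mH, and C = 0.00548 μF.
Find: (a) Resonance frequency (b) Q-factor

Step 1 — Resonance condition Im(Z)=0 gives ω₀ = 1/√(LC).
Step 2 — ω₀ = 1/√(0.05·5.48e-09) = 6.041e+04 rad/s.
Step 3 — f₀ = ω₀/(2π) = 9615 Hz.
Step 4 — Series Q: Q = ω₀L/R = 6.041e+04·0.05/150 = 20.14.

(a) f₀ = 9615 Hz  (b) Q = 20.14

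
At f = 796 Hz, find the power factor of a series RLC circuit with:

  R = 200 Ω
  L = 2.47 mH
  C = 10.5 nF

Step 1 — Angular frequency: ω = 2π·f = 2π·796 = 5001 rad/s.
Step 2 — Component impedances:
  R: Z = R = 200 Ω
  L: Z = jωL = j·5001·0.00247 = 0 + j12.35 Ω
  C: Z = 1/(jωC) = -j/(ω·C) = 0 - j1.904e+04 Ω
Step 3 — Series combination: Z_total = R + L + C = 200 - j1.903e+04 Ω = 1.903e+04∠-89.4° Ω.
Step 4 — Power factor: PF = cos(φ) = Re(Z)/|Z| = 200/1.903e+04 = 0.01051.
Step 5 — Type: Im(Z) = -1.903e+04 ⇒ leading (phase φ = -89.4°).

PF = 0.01051 (leading, φ = -89.4°)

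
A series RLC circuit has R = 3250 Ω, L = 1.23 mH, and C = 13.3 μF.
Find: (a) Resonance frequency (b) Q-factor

Step 1 — Resonance condition Im(Z)=0 gives ω₀ = 1/√(LC).
Step 2 — ω₀ = 1/√(0.00123·1.33e-05) = 7818 rad/s.
Step 3 — f₀ = ω₀/(2π) = 1244 Hz.
Step 4 — Series Q: Q = ω₀L/R = 7818·0.00123/3250 = 0.002959.

(a) f₀ = 1244 Hz  (b) Q = 0.002959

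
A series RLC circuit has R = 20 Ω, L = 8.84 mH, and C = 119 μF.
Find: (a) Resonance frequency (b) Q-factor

Step 1 — Resonance condition Im(Z)=0 gives ω₀ = 1/√(LC).
Step 2 — ω₀ = 1/√(0.00884·0.000119) = 975 rad/s.
Step 3 — f₀ = ω₀/(2π) = 155.2 Hz.
Step 4 — Series Q: Q = ω₀L/R = 975·0.00884/20 = 0.4309.

(a) f₀ = 155.2 Hz  (b) Q = 0.4309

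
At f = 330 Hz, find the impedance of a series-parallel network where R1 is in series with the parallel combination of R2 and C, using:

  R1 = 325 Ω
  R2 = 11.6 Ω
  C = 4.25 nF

Step 1 — Angular frequency: ω = 2π·f = 2π·330 = 2073 rad/s.
Step 2 — Component impedances:
  R1: Z = R = 325 Ω
  R2: Z = R = 11.6 Ω
  C: Z = 1/(jωC) = -j/(ω·C) = 0 - j1.135e+05 Ω
Step 3 — Parallel branch: R2 || C = 1/(1/R2 + 1/C) = 11.6 - j0.001186 Ω.
Step 4 — Series with R1: Z_total = R1 + (R2 || C) = 336.6 - j0.001186 Ω = 336.6∠-0.0° Ω.

Z = 336.6 - j0.001186 Ω = 336.6∠-0.0° Ω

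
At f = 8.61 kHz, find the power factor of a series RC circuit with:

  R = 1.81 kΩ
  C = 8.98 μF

Step 1 — Angular frequency: ω = 2π·f = 2π·8610 = 5.41e+04 rad/s.
Step 2 — Component impedances:
  R: Z = R = 1810 Ω
  C: Z = 1/(jωC) = -j/(ω·C) = 0 - j2.058 Ω
Step 3 — Series combination: Z_total = R + C = 1810 - j2.058 Ω = 1810∠-0.1° Ω.
Step 4 — Power factor: PF = cos(φ) = Re(Z)/|Z| = 1810/1810 = 1.
Step 5 — Type: Im(Z) = -2.058 ⇒ leading (phase φ = -0.1°).

PF = 1 (leading, φ = -0.1°)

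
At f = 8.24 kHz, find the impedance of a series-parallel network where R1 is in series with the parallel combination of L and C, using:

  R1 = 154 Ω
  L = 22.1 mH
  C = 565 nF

Step 1 — Angular frequency: ω = 2π·f = 2π·8240 = 5.177e+04 rad/s.
Step 2 — Component impedances:
  R1: Z = R = 154 Ω
  L: Z = jωL = j·5.177e+04·0.0221 = 0 + j1144 Ω
  C: Z = 1/(jωC) = -j/(ω·C) = 0 - j34.19 Ω
Step 3 — Parallel branch: L || C = 1/(1/L + 1/C) = 0 - j35.24 Ω.
Step 4 — Series with R1: Z_total = R1 + (L || C) = 154 - j35.24 Ω = 158∠-12.9° Ω.

Z = 154 - j35.24 Ω = 158∠-12.9° Ω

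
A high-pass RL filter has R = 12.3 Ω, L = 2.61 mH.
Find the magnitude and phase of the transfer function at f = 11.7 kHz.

Step 1 — Angular frequency: ω = 2π·1.17e+04 = 7.351e+04 rad/s.
Step 2 — Transfer function: H(jω) = jωL/(R + jωL).
Step 3 — Numerator jωL = j·191.9; denominator R + jωL = 12.3 + j191.9.
Step 4 — H = 0.9959 + j0.06384.
Step 5 — Magnitude: |H| = 0.998 (-0.0 dB); phase: φ = 3.7°.

|H| = 0.998 (-0.0 dB), φ = 3.7°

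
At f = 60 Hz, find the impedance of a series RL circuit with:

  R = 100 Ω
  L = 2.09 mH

Step 1 — Angular frequency: ω = 2π·f = 2π·60 = 377 rad/s.
Step 2 — Component impedances:
  R: Z = R = 100 Ω
  L: Z = jωL = j·377·0.00209 = 0 + j0.7879 Ω
Step 3 — Series combination: Z_total = R + L = 100 + j0.7879 Ω = 100∠0.5° Ω.

Z = 100 + j0.7879 Ω = 100∠0.5° Ω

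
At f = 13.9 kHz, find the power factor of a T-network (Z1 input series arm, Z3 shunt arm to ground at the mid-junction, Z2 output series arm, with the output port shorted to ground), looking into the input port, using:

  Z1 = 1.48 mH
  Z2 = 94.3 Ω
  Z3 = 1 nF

Step 1 — Angular frequency: ω = 2π·f = 2π·1.39e+04 = 8.734e+04 rad/s.
Step 2 — Component impedances:
  Z1: Z = jωL = j·8.734e+04·0.00148 = 0 + j129.3 Ω
  Z2: Z = R = 94.3 Ω
  Z3: Z = 1/(jωC) = -j/(ω·C) = 0 - j1.145e+04 Ω
Step 3 — With the output port shorted to ground, the output series arm Z2 runs from the junction to ground; the shunt arm Z3 also runs from the junction to ground. They appear in parallel: Z3 || Z2 = 94.29 - j0.7766 Ω.
Step 4 — Series with input arm Z1: Z_in = Z1 + (Z3 || Z2) = 94.29 + j128.5 Ω = 159.4∠53.7° Ω.
Step 5 — Power factor: PF = cos(φ) = Re(Z)/|Z| = 94.294/159.37 = 0.5917.
Step 6 — Type: Im(Z) = 128.5 ⇒ lagging (phase φ = 53.7°).

PF = 0.5917 (lagging, φ = 53.7°)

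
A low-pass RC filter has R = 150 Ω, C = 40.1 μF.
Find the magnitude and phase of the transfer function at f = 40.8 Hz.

Step 1 — Angular frequency: ω = 2π·40.8 = 256.4 rad/s.
Step 2 — Transfer function: H(jω) = 1/(1 + jωRC).
Step 3 — Denominator: 1 + jωRC = 1 + j·256.4·150·4.01e-05 = 1 + j1.542.
Step 4 — H = 0.2961 - j0.4565.
Step 5 — Magnitude: |H| = 0.5441 (-5.3 dB); phase: φ = -57.0°.

|H| = 0.5441 (-5.3 dB), φ = -57.0°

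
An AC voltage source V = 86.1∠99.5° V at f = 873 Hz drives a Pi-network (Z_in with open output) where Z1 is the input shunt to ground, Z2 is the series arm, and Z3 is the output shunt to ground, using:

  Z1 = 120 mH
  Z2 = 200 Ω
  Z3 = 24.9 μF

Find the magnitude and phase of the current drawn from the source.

Step 1 — Angular frequency: ω = 2π·f = 2π·873 = 5485 rad/s.
Step 2 — Component impedances:
  Z1: Z = jωL = j·5485·0.12 = 0 + j658.2 Ω
  Z2: Z = R = 200 Ω
  Z3: Z = 1/(jωC) = -j/(ω·C) = 0 - j7.322 Ω
Step 3 — With open output, the series arm Z2 and the output shunt Z3 appear in series to ground: Z2 + Z3 = 200 - j7.322 Ω.
Step 4 — Parallel with input shunt Z1: Z_in = Z1 || (Z2 + Z3) = 186.9 + j50.02 Ω = 193.5∠15.0° Ω.
Step 5 — Source phasor: V = 86.1∠99.5° V = -14.21 + j84.92 V.
Step 6 — Ohm's law: I = V / Z_total = (-14.21 + j84.92) / (186.9 + j50.02) = 0.04253 + j0.443 A.
Step 7 — Convert to polar: |I| = 0.4451 A, ∠I = 84.5°.

I = 0.4451∠84.5° A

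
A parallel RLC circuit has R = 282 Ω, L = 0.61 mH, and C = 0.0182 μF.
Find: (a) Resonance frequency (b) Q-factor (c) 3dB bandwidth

Step 1 — Resonance: ω₀ = 1/√(LC) = 1/√(0.00061·1.82e-08) = 3.001e+05 rad/s.
Step 2 — f₀ = ω₀/(2π) = 4.777e+04 Hz.
Step 3 — Parallel Q: Q = R/(ω₀L) = 282/(3.001e+05·0.00061) = 1.54.
Step 4 — Bandwidth: Δω = ω₀/Q = 1.948e+05 rad/s; BW = Δω/(2π) = 3.101e+04 Hz.

(a) f₀ = 4.777e+04 Hz  (b) Q = 1.54  (c) BW = 3.101e+04 Hz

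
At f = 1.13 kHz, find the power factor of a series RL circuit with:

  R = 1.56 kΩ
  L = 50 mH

Step 1 — Angular frequency: ω = 2π·f = 2π·1130 = 7100 rad/s.
Step 2 — Component impedances:
  R: Z = R = 1560 Ω
  L: Z = jωL = j·7100·0.05 = 0 + j355 Ω
Step 3 — Series combination: Z_total = R + L = 1560 + j355 Ω = 1600∠12.8° Ω.
Step 4 — Power factor: PF = cos(φ) = Re(Z)/|Z| = 1560/1599.9 = 0.9751.
Step 5 — Type: Im(Z) = 355 ⇒ lagging (phase φ = 12.8°).

PF = 0.9751 (lagging, φ = 12.8°)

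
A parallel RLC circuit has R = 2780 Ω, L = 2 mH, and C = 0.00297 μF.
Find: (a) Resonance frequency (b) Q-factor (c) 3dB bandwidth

Step 1 — Resonance: ω₀ = 1/√(LC) = 1/√(0.002·2.97e-09) = 4.103e+05 rad/s.
Step 2 — f₀ = ω₀/(2π) = 6.53e+04 Hz.
Step 3 — Parallel Q: Q = R/(ω₀L) = 2780/(4.103e+05·0.002) = 3.388.
Step 4 — Bandwidth: Δω = ω₀/Q = 1.211e+05 rad/s; BW = Δω/(2π) = 1.928e+04 Hz.

(a) f₀ = 6.53e+04 Hz  (b) Q = 3.388  (c) BW = 1.928e+04 Hz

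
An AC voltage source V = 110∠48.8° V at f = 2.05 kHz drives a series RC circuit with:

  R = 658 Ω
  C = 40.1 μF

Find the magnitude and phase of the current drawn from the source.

Step 1 — Angular frequency: ω = 2π·f = 2π·2050 = 1.288e+04 rad/s.
Step 2 — Component impedances:
  R: Z = R = 658 Ω
  C: Z = 1/(jωC) = -j/(ω·C) = 0 - j1.936 Ω
Step 3 — Series combination: Z_total = R + C = 658 - j1.936 Ω = 658∠-0.2° Ω.
Step 4 — Source phasor: V = 110∠48.8° V = 72.46 + j82.77 V.
Step 5 — Ohm's law: I = V / Z_total = (72.46 + j82.77) / (658 - j1.936) = 0.1097 + j0.1261 A.
Step 6 — Convert to polar: |I| = 0.1672 A, ∠I = 49.0°.

I = 0.1672∠49.0° A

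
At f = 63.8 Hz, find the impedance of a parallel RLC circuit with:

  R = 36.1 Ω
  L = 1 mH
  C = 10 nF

Step 1 — Angular frequency: ω = 2π·f = 2π·63.8 = 400.9 rad/s.
Step 2 — Component impedances:
  R: Z = R = 36.1 Ω
  L: Z = jωL = j·400.9·0.001 = 0 + j0.4009 Ω
  C: Z = 1/(jωC) = -j/(ω·C) = 0 - j2.495e+05 Ω
Step 3 — Parallel combination: 1/Z_total = 1/R + 1/L + 1/C; Z_total = 0.004451 + j0.4008 Ω = 0.4008∠89.4° Ω.

Z = 0.004451 + j0.4008 Ω = 0.4008∠89.4° Ω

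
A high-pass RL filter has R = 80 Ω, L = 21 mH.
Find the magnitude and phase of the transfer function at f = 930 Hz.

Step 1 — Angular frequency: ω = 2π·930 = 5843 rad/s.
Step 2 — Transfer function: H(jω) = jωL/(R + jωL).
Step 3 — Numerator jωL = j·122.7; denominator R + jωL = 80 + j122.7.
Step 4 — H = 0.7017 + j0.4575.
Step 5 — Magnitude: |H| = 0.8377 (-1.5 dB); phase: φ = 33.1°.

|H| = 0.8377 (-1.5 dB), φ = 33.1°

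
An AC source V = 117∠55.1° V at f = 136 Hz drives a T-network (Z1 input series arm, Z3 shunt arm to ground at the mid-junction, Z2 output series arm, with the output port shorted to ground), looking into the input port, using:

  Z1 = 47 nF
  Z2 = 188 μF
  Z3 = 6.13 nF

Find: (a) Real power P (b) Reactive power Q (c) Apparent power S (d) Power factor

Step 1 — Angular frequency: ω = 2π·f = 2π·136 = 854.5 rad/s.
Step 2 — Component impedances:
  Z1: Z = 1/(jωC) = -j/(ω·C) = 0 - j2.49e+04 Ω
  Z2: Z = 1/(jωC) = -j/(ω·C) = 0 - j6.225 Ω
  Z3: Z = 1/(jωC) = -j/(ω·C) = 0 - j1.909e+05 Ω
Step 3 — With the output port shorted to ground, the output series arm Z2 runs from the junction to ground; the shunt arm Z3 also runs from the junction to ground. They appear in parallel: Z3 || Z2 = 0 - j6.225 Ω.
Step 4 — Series with input arm Z1: Z_in = Z1 + (Z3 || Z2) = 0 - j2.491e+04 Ω = 2.491e+04∠-90.0° Ω.
Step 5 — Source phasor: V = 117∠55.1° V = 66.94 + j95.96 V.
Step 6 — Current: I = V / Z = -0.003853 + j0.002688 A = 0.004698∠145.1° A.
Step 7 — Complex power: S = V·I* = 0 - j0.5496 VA.
Step 8 — Real power: P = Re(S) = 0 W.
Step 9 — Reactive power: Q = Im(S) = -0.5496 VAR.
Step 10 — Apparent power: |S| = 0.5496 VA.
Step 11 — Power factor: PF = P/|S| = 0 (leading).

(a) P = 0 W  (b) Q = -0.5496 VAR  (c) S = 0.5496 VA  (d) PF = 0 (leading)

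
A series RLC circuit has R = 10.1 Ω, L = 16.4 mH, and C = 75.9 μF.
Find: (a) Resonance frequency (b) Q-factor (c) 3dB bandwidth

Step 1 — Resonance: ω₀ = 1/√(LC) = 1/√(0.0164·7.59e-05) = 896.3 rad/s.
Step 2 — f₀ = ω₀/(2π) = 142.7 Hz.
Step 3 — Series Q: Q = ω₀L/R = 896.3·0.0164/10.1 = 1.455.
Step 4 — Bandwidth: Δω = ω₀/Q = 615.9 rad/s; BW = Δω/(2π) = 98.02 Hz.

(a) f₀ = 142.7 Hz  (b) Q = 1.455  (c) BW = 98.02 Hz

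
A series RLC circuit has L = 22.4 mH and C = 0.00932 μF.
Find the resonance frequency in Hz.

Step 1 — Resonance condition Im(Z)=0 gives ω₀ = 1/√(LC).
Step 2 — ω₀ = 1/√(0.0224·9.32e-09) = 6.921e+04 rad/s.
Step 3 — f₀ = ω₀/(2π) = 1.102e+04 Hz.

f₀ = 1.102e+04 Hz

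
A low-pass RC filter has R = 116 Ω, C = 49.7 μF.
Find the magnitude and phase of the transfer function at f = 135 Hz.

Step 1 — Angular frequency: ω = 2π·135 = 848.2 rad/s.
Step 2 — Transfer function: H(jω) = 1/(1 + jωRC).
Step 3 — Denominator: 1 + jωRC = 1 + j·848.2·116·4.97e-05 = 1 + j4.89.
Step 4 — H = 0.04014 - j0.1963.
Step 5 — Magnitude: |H| = 0.2003 (-14.0 dB); phase: φ = -78.4°.

|H| = 0.2003 (-14.0 dB), φ = -78.4°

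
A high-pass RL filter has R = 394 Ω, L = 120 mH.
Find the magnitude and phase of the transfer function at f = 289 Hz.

Step 1 — Angular frequency: ω = 2π·289 = 1816 rad/s.
Step 2 — Transfer function: H(jω) = jωL/(R + jωL).
Step 3 — Numerator jωL = j·217.9; denominator R + jωL = 394 + j217.9.
Step 4 — H = 0.2342 + j0.4235.
Step 5 — Magnitude: |H| = 0.484 (-6.3 dB); phase: φ = 61.1°.

|H| = 0.484 (-6.3 dB), φ = 61.1°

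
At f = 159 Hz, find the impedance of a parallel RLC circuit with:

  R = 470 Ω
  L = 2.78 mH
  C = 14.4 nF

Step 1 — Angular frequency: ω = 2π·f = 2π·159 = 999 rad/s.
Step 2 — Component impedances:
  R: Z = R = 470 Ω
  L: Z = jωL = j·999·0.00278 = 0 + j2.777 Ω
  C: Z = 1/(jωC) = -j/(ω·C) = 0 - j6.951e+04 Ω
Step 3 — Parallel combination: 1/Z_total = 1/R + 1/L + 1/C; Z_total = 0.01641 + j2.777 Ω = 2.777∠89.7° Ω.

Z = 0.01641 + j2.777 Ω = 2.777∠89.7° Ω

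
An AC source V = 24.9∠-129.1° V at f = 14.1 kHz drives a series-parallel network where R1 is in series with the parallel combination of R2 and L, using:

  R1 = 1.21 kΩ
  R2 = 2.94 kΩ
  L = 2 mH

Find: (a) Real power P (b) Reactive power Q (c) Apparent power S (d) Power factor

Step 1 — Angular frequency: ω = 2π·f = 2π·1.41e+04 = 8.859e+04 rad/s.
Step 2 — Component impedances:
  R1: Z = R = 1210 Ω
  R2: Z = R = 2940 Ω
  L: Z = jωL = j·8.859e+04·0.002 = 0 + j177.2 Ω
Step 3 — Parallel branch: R2 || L = 1/(1/R2 + 1/L) = 10.64 + j176.5 Ω.
Step 4 — Series with R1: Z_total = R1 + (R2 || L) = 1221 + j176.5 Ω = 1233∠8.2° Ω.
Step 5 — Source phasor: V = 24.9∠-129.1° V = -15.7 - j19.32 V.
Step 6 — Current: I = V / Z = -0.01484 - j0.01368 A = 0.02019∠-137.3° A.
Step 7 — Complex power: S = V·I* = 0.4975 + j0.07196 VA.
Step 8 — Real power: P = Re(S) = 0.4975 W.
Step 9 — Reactive power: Q = Im(S) = 0.07196 VAR.
Step 10 — Apparent power: |S| = 0.5027 VA.
Step 11 — Power factor: PF = P/|S| = 0.9897 (lagging).

(a) P = 0.4975 W  (b) Q = 0.07196 VAR  (c) S = 0.5027 VA  (d) PF = 0.9897 (lagging)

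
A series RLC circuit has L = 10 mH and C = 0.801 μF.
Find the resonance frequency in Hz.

Step 1 — Resonance condition Im(Z)=0 gives ω₀ = 1/√(LC).
Step 2 — ω₀ = 1/√(0.01·8.01e-07) = 1.117e+04 rad/s.
Step 3 — f₀ = ω₀/(2π) = 1778 Hz.

f₀ = 1778 Hz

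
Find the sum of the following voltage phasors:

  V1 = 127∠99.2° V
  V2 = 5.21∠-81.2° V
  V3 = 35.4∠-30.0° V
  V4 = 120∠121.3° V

Step 1 — Convert each phasor to rectangular form:
  V1 = 127·(cos(99.2°) + j·sin(99.2°)) = -20.3 + j125.4 V
  V2 = 5.21·(cos(-81.2°) + j·sin(-81.2°)) = 0.7971 - j5.149 V
  V3 = 35.4·(cos(-30.0°) + j·sin(-30.0°)) = 30.66 - j17.7 V
  V4 = 120·(cos(121.3°) + j·sin(121.3°)) = -62.34 + j102.5 V
Step 2 — Sum components: V_total = -51.19 + j205.1 V.
Step 3 — Convert to polar: |V_total| = 211.3 V, ∠V_total = 104.0°.

V_total = 211.3∠104.0° V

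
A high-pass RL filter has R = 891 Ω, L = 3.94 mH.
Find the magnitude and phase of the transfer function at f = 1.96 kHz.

Step 1 — Angular frequency: ω = 2π·1960 = 1.232e+04 rad/s.
Step 2 — Transfer function: H(jω) = jωL/(R + jωL).
Step 3 — Numerator jωL = j·48.52; denominator R + jωL = 891 + j48.52.
Step 4 — H = 0.002957 + j0.0543.
Step 5 — Magnitude: |H| = 0.05438 (-25.3 dB); phase: φ = 86.9°.

|H| = 0.05438 (-25.3 dB), φ = 86.9°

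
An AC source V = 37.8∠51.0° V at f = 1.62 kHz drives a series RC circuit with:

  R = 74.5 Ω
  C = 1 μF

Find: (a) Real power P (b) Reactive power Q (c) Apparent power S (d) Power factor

Step 1 — Angular frequency: ω = 2π·f = 2π·1620 = 1.018e+04 rad/s.
Step 2 — Component impedances:
  R: Z = R = 74.5 Ω
  C: Z = 1/(jωC) = -j/(ω·C) = 0 - j98.24 Ω
Step 3 — Series combination: Z_total = R + C = 74.5 - j98.24 Ω = 123.3∠-52.8° Ω.
Step 4 — Source phasor: V = 37.8∠51.0° V = 23.79 + j29.38 V.
Step 5 — Current: I = V / Z = -0.07327 + j0.2977 A = 0.3066∠103.8° A.
Step 6 — Complex power: S = V·I* = 7.002 - j9.234 VA.
Step 7 — Real power: P = Re(S) = 7.002 W.
Step 8 — Reactive power: Q = Im(S) = -9.234 VAR.
Step 9 — Apparent power: |S| = 11.59 VA.
Step 10 — Power factor: PF = P/|S| = 0.6042 (leading).

(a) P = 7.002 W  (b) Q = -9.234 VAR  (c) S = 11.59 VA  (d) PF = 0.6042 (leading)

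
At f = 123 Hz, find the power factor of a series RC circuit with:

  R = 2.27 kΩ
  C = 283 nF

Step 1 — Angular frequency: ω = 2π·f = 2π·123 = 772.8 rad/s.
Step 2 — Component impedances:
  R: Z = R = 2270 Ω
  C: Z = 1/(jωC) = -j/(ω·C) = 0 - j4572 Ω
Step 3 — Series combination: Z_total = R + C = 2270 - j4572 Ω = 5105∠-63.6° Ω.
Step 4 — Power factor: PF = cos(φ) = Re(Z)/|Z| = 2270/5105 = 0.4447.
Step 5 — Type: Im(Z) = -4572 ⇒ leading (phase φ = -63.6°).

PF = 0.4447 (leading, φ = -63.6°)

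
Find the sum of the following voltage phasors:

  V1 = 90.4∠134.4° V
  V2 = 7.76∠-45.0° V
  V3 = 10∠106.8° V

Step 1 — Convert each phasor to rectangular form:
  V1 = 90.4·(cos(134.4°) + j·sin(134.4°)) = -63.25 + j64.59 V
  V2 = 7.76·(cos(-45.0°) + j·sin(-45.0°)) = 5.487 - j5.487 V
  V3 = 10·(cos(106.8°) + j·sin(106.8°)) = -2.89 + j9.573 V
Step 2 — Sum components: V_total = -60.65 + j68.67 V.
Step 3 — Convert to polar: |V_total| = 91.62 V, ∠V_total = 131.5°.

V_total = 91.62∠131.5° V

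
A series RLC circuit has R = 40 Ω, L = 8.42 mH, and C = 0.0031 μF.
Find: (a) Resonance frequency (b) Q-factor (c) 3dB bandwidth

Step 1 — Resonance condition Im(Z)=0 gives ω₀ = 1/√(LC).
Step 2 — ω₀ = 1/√(0.00842·3.1e-09) = 1.957e+05 rad/s.
Step 3 — f₀ = ω₀/(2π) = 3.115e+04 Hz.
Step 4 — Series Q: Q = ω₀L/R = 1.957e+05·0.00842/40 = 41.2.
Step 5 — 3dB bandwidth: Δω = ω₀/Q = 4751 rad/s; BW = Δω/(2π) = 756.1 Hz.

(a) f₀ = 3.115e+04 Hz  (b) Q = 41.2  (c) BW = 756.1 Hz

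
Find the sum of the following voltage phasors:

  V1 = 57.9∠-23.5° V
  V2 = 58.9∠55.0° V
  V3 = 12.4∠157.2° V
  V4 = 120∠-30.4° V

Step 1 — Convert each phasor to rectangular form:
  V1 = 57.9·(cos(-23.5°) + j·sin(-23.5°)) = 53.1 - j23.09 V
  V2 = 58.9·(cos(55.0°) + j·sin(55.0°)) = 33.78 + j48.25 V
  V3 = 12.4·(cos(157.2°) + j·sin(157.2°)) = -11.43 + j4.805 V
  V4 = 120·(cos(-30.4°) + j·sin(-30.4°)) = 103.5 - j60.72 V
Step 2 — Sum components: V_total = 179 - j30.76 V.
Step 3 — Convert to polar: |V_total| = 181.6 V, ∠V_total = -9.8°.

V_total = 181.6∠-9.8° V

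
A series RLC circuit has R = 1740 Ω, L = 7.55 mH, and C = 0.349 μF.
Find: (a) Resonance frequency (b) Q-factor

Step 1 — Resonance condition Im(Z)=0 gives ω₀ = 1/√(LC).
Step 2 — ω₀ = 1/√(0.00755·3.49e-07) = 1.948e+04 rad/s.
Step 3 — f₀ = ω₀/(2π) = 3101 Hz.
Step 4 — Series Q: Q = ω₀L/R = 1.948e+04·0.00755/1740 = 0.08453.

(a) f₀ = 3101 Hz  (b) Q = 0.08453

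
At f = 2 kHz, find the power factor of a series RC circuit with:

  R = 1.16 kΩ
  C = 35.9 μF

Step 1 — Angular frequency: ω = 2π·f = 2π·2000 = 1.257e+04 rad/s.
Step 2 — Component impedances:
  R: Z = R = 1160 Ω
  C: Z = 1/(jωC) = -j/(ω·C) = 0 - j2.217 Ω
Step 3 — Series combination: Z_total = R + C = 1160 - j2.217 Ω = 1160∠-0.1° Ω.
Step 4 — Power factor: PF = cos(φ) = Re(Z)/|Z| = 1160/1160 = 1.
Step 5 — Type: Im(Z) = -2.217 ⇒ leading (phase φ = -0.1°).

PF = 1 (leading, φ = -0.1°)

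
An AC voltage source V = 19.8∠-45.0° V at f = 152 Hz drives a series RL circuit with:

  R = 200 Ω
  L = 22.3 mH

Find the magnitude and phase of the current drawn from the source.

Step 1 — Angular frequency: ω = 2π·f = 2π·152 = 955 rad/s.
Step 2 — Component impedances:
  R: Z = R = 200 Ω
  L: Z = jωL = j·955·0.0223 = 0 + j21.3 Ω
Step 3 — Series combination: Z_total = R + L = 200 + j21.3 Ω = 201.1∠6.1° Ω.
Step 4 — Source phasor: V = 19.8∠-45.0° V = 14 - j14 V.
Step 5 — Ohm's law: I = V / Z_total = (14 - j14) / (200 + j21.3) = 0.06185 - j0.07659 A.
Step 6 — Convert to polar: |I| = 0.09844 A, ∠I = -51.1°.

I = 0.09844∠-51.1° A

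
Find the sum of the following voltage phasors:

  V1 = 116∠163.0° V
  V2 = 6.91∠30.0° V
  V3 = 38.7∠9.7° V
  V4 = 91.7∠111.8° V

Step 1 — Convert each phasor to rectangular form:
  V1 = 116·(cos(163.0°) + j·sin(163.0°)) = -110.9 + j33.92 V
  V2 = 6.91·(cos(30.0°) + j·sin(30.0°)) = 5.984 + j3.455 V
  V3 = 38.7·(cos(9.7°) + j·sin(9.7°)) = 38.15 + j6.521 V
  V4 = 91.7·(cos(111.8°) + j·sin(111.8°)) = -34.05 + j85.14 V
Step 2 — Sum components: V_total = -100.9 + j129 V.
Step 3 — Convert to polar: |V_total| = 163.8 V, ∠V_total = 128.0°.

V_total = 163.8∠128.0° V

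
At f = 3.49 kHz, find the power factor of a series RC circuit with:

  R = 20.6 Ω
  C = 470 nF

Step 1 — Angular frequency: ω = 2π·f = 2π·3490 = 2.193e+04 rad/s.
Step 2 — Component impedances:
  R: Z = R = 20.6 Ω
  C: Z = 1/(jωC) = -j/(ω·C) = 0 - j97.03 Ω
Step 3 — Series combination: Z_total = R + C = 20.6 - j97.03 Ω = 99.19∠-78.0° Ω.
Step 4 — Power factor: PF = cos(φ) = Re(Z)/|Z| = 20.6/99.19 = 0.2077.
Step 5 — Type: Im(Z) = -97.03 ⇒ leading (phase φ = -78.0°).

PF = 0.2077 (leading, φ = -78.0°)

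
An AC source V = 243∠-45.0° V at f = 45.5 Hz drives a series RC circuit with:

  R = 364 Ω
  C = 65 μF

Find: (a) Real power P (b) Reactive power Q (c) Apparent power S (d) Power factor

Step 1 — Angular frequency: ω = 2π·f = 2π·45.5 = 285.9 rad/s.
Step 2 — Component impedances:
  R: Z = R = 364 Ω
  C: Z = 1/(jωC) = -j/(ω·C) = 0 - j53.81 Ω
Step 3 — Series combination: Z_total = R + C = 364 - j53.81 Ω = 368∠-8.4° Ω.
Step 4 — Source phasor: V = 243∠-45.0° V = 171.8 - j171.8 V.
Step 5 — Current: I = V / Z = 0.5303 - j0.3937 A = 0.6604∠-36.6° A.
Step 6 — Complex power: S = V·I* = 158.8 - j23.47 VA.
Step 7 — Real power: P = Re(S) = 158.8 W.
Step 8 — Reactive power: Q = Im(S) = -23.47 VAR.
Step 9 — Apparent power: |S| = 160.5 VA.
Step 10 — Power factor: PF = P/|S| = 0.9892 (leading).

(a) P = 158.8 W  (b) Q = -23.47 VAR  (c) S = 160.5 VA  (d) PF = 0.9892 (leading)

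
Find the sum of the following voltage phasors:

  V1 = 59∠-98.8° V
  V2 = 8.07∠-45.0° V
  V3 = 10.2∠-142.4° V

Step 1 — Convert each phasor to rectangular form:
  V1 = 59·(cos(-98.8°) + j·sin(-98.8°)) = -9.026 - j58.31 V
  V2 = 8.07·(cos(-45.0°) + j·sin(-45.0°)) = 5.706 - j5.706 V
  V3 = 10.2·(cos(-142.4°) + j·sin(-142.4°)) = -8.081 - j6.223 V
Step 2 — Sum components: V_total = -11.4 - j70.24 V.
Step 3 — Convert to polar: |V_total| = 71.15 V, ∠V_total = -99.2°.

V_total = 71.15∠-99.2° V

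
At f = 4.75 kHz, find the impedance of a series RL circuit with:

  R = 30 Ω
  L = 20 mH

Step 1 — Angular frequency: ω = 2π·f = 2π·4750 = 2.985e+04 rad/s.
Step 2 — Component impedances:
  R: Z = R = 30 Ω
  L: Z = jωL = j·2.985e+04·0.02 = 0 + j596.9 Ω
Step 3 — Series combination: Z_total = R + L = 30 + j596.9 Ω = 597.7∠87.1° Ω.

Z = 30 + j596.9 Ω = 597.7∠87.1° Ω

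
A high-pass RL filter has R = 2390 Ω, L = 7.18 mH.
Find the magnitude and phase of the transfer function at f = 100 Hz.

Step 1 — Angular frequency: ω = 2π·100 = 628.3 rad/s.
Step 2 — Transfer function: H(jω) = jωL/(R + jωL).
Step 3 — Numerator jωL = j·4.511; denominator R + jωL = 2390 + j4.511.
Step 4 — H = 3.563e-06 + j0.001888.
Step 5 — Magnitude: |H| = 0.001888 (-54.5 dB); phase: φ = 89.9°.

|H| = 0.001888 (-54.5 dB), φ = 89.9°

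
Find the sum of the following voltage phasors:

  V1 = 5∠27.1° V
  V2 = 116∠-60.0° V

Step 1 — Convert each phasor to rectangular form:
  V1 = 5·(cos(27.1°) + j·sin(27.1°)) = 4.451 + j2.278 V
  V2 = 116·(cos(-60.0°) + j·sin(-60.0°)) = 58 - j100.5 V
Step 2 — Sum components: V_total = 62.45 - j98.18 V.
Step 3 — Convert to polar: |V_total| = 116.4 V, ∠V_total = -57.5°.

V_total = 116.4∠-57.5° V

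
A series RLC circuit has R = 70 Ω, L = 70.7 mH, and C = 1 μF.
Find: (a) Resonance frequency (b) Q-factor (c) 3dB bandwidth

Step 1 — Resonance: ω₀ = 1/√(LC) = 1/√(0.0707·1e-06) = 3761 rad/s.
Step 2 — f₀ = ω₀/(2π) = 598.6 Hz.
Step 3 — Series Q: Q = ω₀L/R = 3761·0.0707/70 = 3.798.
Step 4 — Bandwidth: Δω = ω₀/Q = 990.1 rad/s; BW = Δω/(2π) = 157.6 Hz.

(a) f₀ = 598.6 Hz  (b) Q = 3.798  (c) BW = 157.6 Hz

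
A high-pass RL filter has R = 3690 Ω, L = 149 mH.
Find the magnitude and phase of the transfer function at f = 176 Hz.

Step 1 — Angular frequency: ω = 2π·176 = 1106 rad/s.
Step 2 — Transfer function: H(jω) = jωL/(R + jωL).
Step 3 — Numerator jωL = j·164.8; denominator R + jωL = 3690 + j164.8.
Step 4 — H = 0.00199 + j0.04456.
Step 5 — Magnitude: |H| = 0.04461 (-27.0 dB); phase: φ = 87.4°.

|H| = 0.04461 (-27.0 dB), φ = 87.4°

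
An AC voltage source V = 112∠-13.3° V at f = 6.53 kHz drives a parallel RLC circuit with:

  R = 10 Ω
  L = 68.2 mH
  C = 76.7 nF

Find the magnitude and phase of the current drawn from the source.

Step 1 — Angular frequency: ω = 2π·f = 2π·6530 = 4.103e+04 rad/s.
Step 2 — Component impedances:
  R: Z = R = 10 Ω
  L: Z = jωL = j·4.103e+04·0.0682 = 0 + j2798 Ω
  C: Z = 1/(jωC) = -j/(ω·C) = 0 - j317.8 Ω
Step 3 — Parallel combination: 1/Z_total = 1/R + 1/L + 1/C; Z_total = 9.992 - j0.2787 Ω = 9.996∠-1.6° Ω.
Step 4 — Source phasor: V = 112∠-13.3° V = 109 - j25.77 V.
Step 5 — Ohm's law: I = V / Z_total = (109 - j25.77) / (9.992 - j0.2787) = 10.97 - j2.273 A.
Step 6 — Convert to polar: |I| = 11.2 A, ∠I = -11.7°.

I = 11.2∠-11.7° A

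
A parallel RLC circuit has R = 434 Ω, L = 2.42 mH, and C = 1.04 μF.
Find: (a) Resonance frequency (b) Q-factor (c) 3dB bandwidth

Step 1 — Resonance: ω₀ = 1/√(LC) = 1/√(0.00242·1.04e-06) = 1.993e+04 rad/s.
Step 2 — f₀ = ω₀/(2π) = 3172 Hz.
Step 3 — Parallel Q: Q = R/(ω₀L) = 434/(1.993e+04·0.00242) = 8.997.
Step 4 — Bandwidth: Δω = ω₀/Q = 2216 rad/s; BW = Δω/(2π) = 352.6 Hz.

(a) f₀ = 3172 Hz  (b) Q = 8.997  (c) BW = 352.6 Hz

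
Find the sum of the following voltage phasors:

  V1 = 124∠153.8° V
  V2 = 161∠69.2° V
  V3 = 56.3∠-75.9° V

Step 1 — Convert each phasor to rectangular form:
  V1 = 124·(cos(153.8°) + j·sin(153.8°)) = -111.3 + j54.75 V
  V2 = 161·(cos(69.2°) + j·sin(69.2°)) = 57.17 + j150.5 V
  V3 = 56.3·(cos(-75.9°) + j·sin(-75.9°)) = 13.72 - j54.6 V
Step 2 — Sum components: V_total = -40.37 + j150.6 V.
Step 3 — Convert to polar: |V_total| = 156 V, ∠V_total = 105.0°.

V_total = 156∠105.0° V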